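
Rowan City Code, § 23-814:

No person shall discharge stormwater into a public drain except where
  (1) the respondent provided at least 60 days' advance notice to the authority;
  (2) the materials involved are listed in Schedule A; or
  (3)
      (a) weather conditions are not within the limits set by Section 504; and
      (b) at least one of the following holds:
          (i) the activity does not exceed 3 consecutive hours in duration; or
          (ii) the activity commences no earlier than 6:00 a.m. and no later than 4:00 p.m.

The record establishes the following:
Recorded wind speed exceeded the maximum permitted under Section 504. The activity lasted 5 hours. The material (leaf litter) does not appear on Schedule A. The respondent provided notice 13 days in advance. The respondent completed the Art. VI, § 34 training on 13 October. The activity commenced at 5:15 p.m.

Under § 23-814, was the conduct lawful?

(1) ≥60 days' notice — not satisfied.
(2) Schedule A material — not met.
(a) not (weather ok) — satisfied.
(i) ≤ 3 hrs duration — not satisfied.
(ii) start within hours — not met.
(b): F OR F → false.
(3): T AND F → false.
Overall: F OR F OR F → false.

No — unlawful.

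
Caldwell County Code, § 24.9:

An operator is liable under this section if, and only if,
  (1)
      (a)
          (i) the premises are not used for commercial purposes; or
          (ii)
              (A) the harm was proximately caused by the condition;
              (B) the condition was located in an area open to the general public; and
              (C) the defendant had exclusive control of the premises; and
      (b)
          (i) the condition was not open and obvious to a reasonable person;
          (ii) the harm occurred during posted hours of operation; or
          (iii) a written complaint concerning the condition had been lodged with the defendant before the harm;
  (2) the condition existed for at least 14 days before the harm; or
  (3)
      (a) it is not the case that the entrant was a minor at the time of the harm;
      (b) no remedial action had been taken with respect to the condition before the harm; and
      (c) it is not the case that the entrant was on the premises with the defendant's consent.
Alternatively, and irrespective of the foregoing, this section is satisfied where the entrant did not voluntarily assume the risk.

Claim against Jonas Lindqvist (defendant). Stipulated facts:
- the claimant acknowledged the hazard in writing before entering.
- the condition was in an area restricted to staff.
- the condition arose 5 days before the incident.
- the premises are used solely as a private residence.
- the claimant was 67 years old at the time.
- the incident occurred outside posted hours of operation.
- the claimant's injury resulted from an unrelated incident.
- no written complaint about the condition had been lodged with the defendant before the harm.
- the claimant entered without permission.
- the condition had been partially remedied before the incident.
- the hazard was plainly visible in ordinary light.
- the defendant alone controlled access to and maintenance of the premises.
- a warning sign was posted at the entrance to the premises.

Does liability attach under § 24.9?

No — not liable.

(i) not (commercial use) — holds.
(A) proximate cause — not met.
(B) public area — not met.
(C) exclusive control — met.
So (ii) is not satisfied (F AND F AND T).
So (a) is satisfied (T OR F).
(i) not open/obvious — not met.
(ii) during posted hours — not met.
(iii) complaint lodged — not met.
So (b) is not satisfied (F OR F OR F).
(1): T AND F → false.
(2) condition ≥14 days old — not met.
(a) not (entrant a minor) — holds.
(b) no remedial action — not met.
(c) not (consent to enter) — satisfied.
(3) = T AND F AND T = false.
Overall = F OR F OR F = false.
Exception (no assumed risk) — not satisfied.
Result: main false OR exception false → false.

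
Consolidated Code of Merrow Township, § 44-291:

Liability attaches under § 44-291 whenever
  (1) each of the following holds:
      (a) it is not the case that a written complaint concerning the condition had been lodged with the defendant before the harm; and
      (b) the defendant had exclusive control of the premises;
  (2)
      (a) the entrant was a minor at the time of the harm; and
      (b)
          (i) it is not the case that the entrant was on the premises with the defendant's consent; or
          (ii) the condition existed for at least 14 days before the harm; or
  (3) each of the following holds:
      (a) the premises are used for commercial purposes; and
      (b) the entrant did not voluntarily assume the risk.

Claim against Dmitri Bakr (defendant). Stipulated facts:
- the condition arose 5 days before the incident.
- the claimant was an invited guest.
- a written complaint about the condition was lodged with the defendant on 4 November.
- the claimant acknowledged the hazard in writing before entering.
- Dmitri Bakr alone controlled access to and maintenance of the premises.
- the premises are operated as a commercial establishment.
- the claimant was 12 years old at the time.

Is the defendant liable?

No — not liable.

(a) not (complaint lodged) — not met.
(b) exclusive control — met.
(1): F AND T → false.
(a) entrant a minor — satisfied.
(i) not (consent to enter) — fails.
(ii) condition ≥14 days old — fails.
(b) = F OR F = false.
So (2) is not satisfied (T AND F).
(a) commercial use — holds.
(b) no assumed risk — not met.
(3): T AND F → false.
Overall = F OR F OR F = false.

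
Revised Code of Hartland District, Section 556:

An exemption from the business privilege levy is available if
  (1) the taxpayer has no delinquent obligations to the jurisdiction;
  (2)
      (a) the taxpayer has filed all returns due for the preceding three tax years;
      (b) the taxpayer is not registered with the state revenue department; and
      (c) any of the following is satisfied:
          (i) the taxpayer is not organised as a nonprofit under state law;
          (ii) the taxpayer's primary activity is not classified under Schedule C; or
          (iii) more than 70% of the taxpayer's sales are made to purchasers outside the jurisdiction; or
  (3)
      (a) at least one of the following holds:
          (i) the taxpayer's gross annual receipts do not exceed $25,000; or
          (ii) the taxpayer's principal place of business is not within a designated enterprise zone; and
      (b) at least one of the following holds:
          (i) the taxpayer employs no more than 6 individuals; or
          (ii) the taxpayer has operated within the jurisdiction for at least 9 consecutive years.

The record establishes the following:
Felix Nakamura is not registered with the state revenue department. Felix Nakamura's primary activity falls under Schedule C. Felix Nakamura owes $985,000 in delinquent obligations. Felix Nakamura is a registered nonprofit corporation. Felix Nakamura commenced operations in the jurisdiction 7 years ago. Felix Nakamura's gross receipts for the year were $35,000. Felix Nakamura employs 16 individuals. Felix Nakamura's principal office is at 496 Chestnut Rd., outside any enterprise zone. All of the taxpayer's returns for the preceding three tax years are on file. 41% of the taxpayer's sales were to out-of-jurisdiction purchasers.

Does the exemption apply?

No — not exempt.

(1) no delinquency — not satisfied.
(a) returns current — met.
(b) not (state-registered) — holds.
(i) not (nonprofit) — fails.
(ii) not (Schedule C activity) — fails.
(iii) >70% out-of-jur. sales — fails.
(c) = F OR F OR F = false.
So (2) is not satisfied (T AND T AND F).
(i) receipts ≤ $25,000 — not met.
(ii) not (in enterprise zone) — met.
(a): F OR T → true.
(i) ≤ 6 employees — fails.
(ii) ≥ 9 yrs in jurisdiction — not satisfied.
So (b) is not satisfied (F OR F).
So (3) is not satisfied (T AND F).
So Overall is not satisfied (F OR F OR F).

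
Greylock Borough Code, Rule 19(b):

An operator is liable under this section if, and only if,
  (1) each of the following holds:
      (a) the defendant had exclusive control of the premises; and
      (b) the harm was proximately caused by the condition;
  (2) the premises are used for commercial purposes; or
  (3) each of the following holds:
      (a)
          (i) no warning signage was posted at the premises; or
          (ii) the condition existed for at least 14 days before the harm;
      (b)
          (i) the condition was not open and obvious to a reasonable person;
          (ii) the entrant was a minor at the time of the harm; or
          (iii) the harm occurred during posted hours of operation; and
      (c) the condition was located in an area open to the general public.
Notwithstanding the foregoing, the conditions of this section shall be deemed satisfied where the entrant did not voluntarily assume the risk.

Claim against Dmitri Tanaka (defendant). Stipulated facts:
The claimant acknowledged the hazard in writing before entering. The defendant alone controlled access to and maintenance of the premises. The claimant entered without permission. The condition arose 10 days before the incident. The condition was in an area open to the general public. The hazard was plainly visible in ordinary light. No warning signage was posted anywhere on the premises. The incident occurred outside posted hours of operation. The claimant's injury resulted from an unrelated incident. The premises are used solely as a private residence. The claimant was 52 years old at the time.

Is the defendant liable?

(a) exclusive control — satisfied.
(b) proximate cause — not satisfied.
(1) = T AND F = false.
(2) commercial use — fails.
(i) no signage posted — satisfied.
(ii) condition ≥14 days old — fails.
So (a) is satisfied (T OR F).
(i) not open/obvious — fails.
(ii) entrant a minor — fails.
(iii) during posted hours — fails.
So (b) is not satisfied (F OR F OR F).
(c) public area — satisfied.
(3): T AND F AND T → false.
Overall = F OR F OR F = false.
Exception (no assumed risk) — not satisfied.
Result: main false OR exception false → false.

No — not liable.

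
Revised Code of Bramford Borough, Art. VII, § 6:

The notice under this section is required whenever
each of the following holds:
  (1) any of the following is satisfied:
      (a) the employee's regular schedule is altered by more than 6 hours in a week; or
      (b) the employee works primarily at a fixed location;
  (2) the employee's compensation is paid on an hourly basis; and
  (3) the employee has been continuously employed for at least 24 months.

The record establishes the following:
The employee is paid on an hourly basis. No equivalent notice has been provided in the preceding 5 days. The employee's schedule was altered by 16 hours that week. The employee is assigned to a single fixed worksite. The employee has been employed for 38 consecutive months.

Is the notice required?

(a) schedule shift > 6h — holds.
(b) fixed location — met.
So (1) is satisfied (T OR T).
(2) hourly-paid — holds.
(3) tenure ≥ 24 mo. — met.
Overall: T AND T AND T → true.

Yes — required.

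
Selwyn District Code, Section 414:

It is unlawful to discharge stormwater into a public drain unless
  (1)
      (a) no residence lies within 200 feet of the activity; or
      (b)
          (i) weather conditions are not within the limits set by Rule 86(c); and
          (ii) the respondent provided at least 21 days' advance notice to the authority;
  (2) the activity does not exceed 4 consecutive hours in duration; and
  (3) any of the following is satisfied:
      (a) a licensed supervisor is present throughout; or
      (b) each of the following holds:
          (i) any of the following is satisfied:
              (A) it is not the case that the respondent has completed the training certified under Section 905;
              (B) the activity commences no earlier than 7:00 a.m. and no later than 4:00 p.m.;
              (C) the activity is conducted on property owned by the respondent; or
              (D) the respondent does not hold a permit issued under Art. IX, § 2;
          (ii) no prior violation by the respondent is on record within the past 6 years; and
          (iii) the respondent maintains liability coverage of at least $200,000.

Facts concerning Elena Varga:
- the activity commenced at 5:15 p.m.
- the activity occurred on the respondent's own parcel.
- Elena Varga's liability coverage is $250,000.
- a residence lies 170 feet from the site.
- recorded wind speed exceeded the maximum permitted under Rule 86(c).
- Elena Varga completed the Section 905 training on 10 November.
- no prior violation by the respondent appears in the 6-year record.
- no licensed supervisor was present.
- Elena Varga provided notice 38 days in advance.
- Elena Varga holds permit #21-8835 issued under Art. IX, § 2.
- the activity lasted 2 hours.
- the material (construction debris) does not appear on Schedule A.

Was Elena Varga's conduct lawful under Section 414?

(a) no residence in 200 ft — not satisfied.
(i) not (weather ok) — satisfied.
(ii) ≥21 days' notice — holds.
So (b) is satisfied (T AND T).
So (1) is satisfied (F OR T).
(2) ≤ 4 hrs duration — satisfied.
(a) supervisor present — not satisfied.
(A) not (training certified) — not satisfied.
(B) start within hours — fails.
(C) own property — met.
(D) not (holds permit) — not met.
(i): F OR F OR T OR F → true.
(ii) no prior violation — holds.
(iii) coverage ≥ $200,000 — satisfied.
(b) = T AND T AND T = true.
(3): F OR T → true.
So Overall is satisfied (T AND T AND T).

Yes — lawful.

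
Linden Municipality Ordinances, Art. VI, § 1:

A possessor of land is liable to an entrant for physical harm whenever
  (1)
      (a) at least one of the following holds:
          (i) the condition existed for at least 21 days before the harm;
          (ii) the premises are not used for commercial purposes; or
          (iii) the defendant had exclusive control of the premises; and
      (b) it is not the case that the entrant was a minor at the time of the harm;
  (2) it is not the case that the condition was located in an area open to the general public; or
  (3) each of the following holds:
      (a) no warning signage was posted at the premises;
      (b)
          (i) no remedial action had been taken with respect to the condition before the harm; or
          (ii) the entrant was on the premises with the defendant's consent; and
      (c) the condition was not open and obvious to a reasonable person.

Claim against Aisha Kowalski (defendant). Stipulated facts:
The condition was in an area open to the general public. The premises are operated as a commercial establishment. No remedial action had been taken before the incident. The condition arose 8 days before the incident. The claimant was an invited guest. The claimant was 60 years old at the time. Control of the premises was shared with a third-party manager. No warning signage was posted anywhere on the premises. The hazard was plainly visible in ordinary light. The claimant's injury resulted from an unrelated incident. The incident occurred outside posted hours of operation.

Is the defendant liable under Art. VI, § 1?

No — not liable.

(i) condition ≥21 days old — fails.
(ii) not (commercial use) — not satisfied.
(iii) exclusive control — fails.
(a): F OR F OR F → false.
(b) not (entrant a minor) — satisfied.
(1) = F AND T = false.
(2) not (public area) — not met.
(a) no signage posted — met.
(i) no remedial action — holds.
(ii) consent to enter — satisfied.
So (b) is satisfied (T OR T).
(c) not open/obvious — not met.
So (3) is not satisfied (T AND T AND F).
Overall = F OR F OR F = false.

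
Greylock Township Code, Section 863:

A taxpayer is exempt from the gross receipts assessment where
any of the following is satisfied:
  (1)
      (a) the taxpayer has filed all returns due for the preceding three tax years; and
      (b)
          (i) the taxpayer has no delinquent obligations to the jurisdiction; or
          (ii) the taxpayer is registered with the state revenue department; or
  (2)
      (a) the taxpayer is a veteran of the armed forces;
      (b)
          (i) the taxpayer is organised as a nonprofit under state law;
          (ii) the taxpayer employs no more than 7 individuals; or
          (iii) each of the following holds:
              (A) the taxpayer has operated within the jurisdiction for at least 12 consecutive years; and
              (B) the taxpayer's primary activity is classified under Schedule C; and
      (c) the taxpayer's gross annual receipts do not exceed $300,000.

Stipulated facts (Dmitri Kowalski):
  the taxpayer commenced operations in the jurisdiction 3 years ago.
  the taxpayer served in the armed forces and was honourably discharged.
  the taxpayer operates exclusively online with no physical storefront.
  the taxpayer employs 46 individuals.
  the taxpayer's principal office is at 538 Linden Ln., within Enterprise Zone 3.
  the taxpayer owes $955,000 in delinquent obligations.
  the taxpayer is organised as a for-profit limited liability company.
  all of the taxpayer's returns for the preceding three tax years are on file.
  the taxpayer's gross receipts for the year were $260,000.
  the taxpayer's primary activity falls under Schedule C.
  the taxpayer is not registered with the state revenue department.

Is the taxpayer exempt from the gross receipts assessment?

No — not exempt.

(a) returns current — satisfied.
(i) no delinquency — fails.
(ii) state-registered — not met.
(b): F OR F → false.
(1) = T AND F = false.
(a) veteran — satisfied.
(i) nonprofit — fails.
(ii) ≤ 7 employees — fails.
(A) ≥ 12 yrs in jurisdiction — fails.
(B) Schedule C activity — satisfied.
(iii) = F AND T = false.
(b) = F OR F OR F = false.
(c) receipts ≤ $300,000 — holds.
(2): T AND F AND T → false.
Overall = F OR F = false.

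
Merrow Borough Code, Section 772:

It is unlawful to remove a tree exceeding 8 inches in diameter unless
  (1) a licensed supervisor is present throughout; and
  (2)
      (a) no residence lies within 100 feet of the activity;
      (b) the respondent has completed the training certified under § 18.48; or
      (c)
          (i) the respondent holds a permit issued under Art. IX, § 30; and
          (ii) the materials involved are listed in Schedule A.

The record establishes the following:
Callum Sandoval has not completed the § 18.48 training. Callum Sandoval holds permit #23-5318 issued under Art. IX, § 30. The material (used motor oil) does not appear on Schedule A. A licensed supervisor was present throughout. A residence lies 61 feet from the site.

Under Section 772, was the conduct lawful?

No — unlawful.

(1) supervisor present — satisfied.
(a) no residence in 100 ft — not satisfied.
(b) training certified — not met.
(i) holds permit — satisfied.
(ii) Schedule A material — not met.
(c): T AND F → false.
(2): F OR F OR F → false.
Overall = T AND F = false.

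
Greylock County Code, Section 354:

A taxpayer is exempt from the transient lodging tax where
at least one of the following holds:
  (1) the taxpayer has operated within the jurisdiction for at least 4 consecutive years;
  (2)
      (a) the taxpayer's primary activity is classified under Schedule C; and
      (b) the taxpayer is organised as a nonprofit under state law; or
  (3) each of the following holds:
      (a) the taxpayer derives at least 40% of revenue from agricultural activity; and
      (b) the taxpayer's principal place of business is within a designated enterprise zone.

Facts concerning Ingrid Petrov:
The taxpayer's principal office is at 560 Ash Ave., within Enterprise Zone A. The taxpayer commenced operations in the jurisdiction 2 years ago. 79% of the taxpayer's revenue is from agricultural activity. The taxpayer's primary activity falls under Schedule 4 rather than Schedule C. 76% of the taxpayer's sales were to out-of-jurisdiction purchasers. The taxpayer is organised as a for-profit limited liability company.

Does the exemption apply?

(1) ≥ 4 yrs in jurisdiction — not satisfied.
(a) Schedule C activity — fails.
(b) nonprofit — not met.
(2): F AND F → false.
(a) ≥40% agricultural — satisfied.
(b) in enterprise zone — met.
So (3) is satisfied (T AND T).
So Overall is satisfied (F OR F OR T).

Yes — exempt.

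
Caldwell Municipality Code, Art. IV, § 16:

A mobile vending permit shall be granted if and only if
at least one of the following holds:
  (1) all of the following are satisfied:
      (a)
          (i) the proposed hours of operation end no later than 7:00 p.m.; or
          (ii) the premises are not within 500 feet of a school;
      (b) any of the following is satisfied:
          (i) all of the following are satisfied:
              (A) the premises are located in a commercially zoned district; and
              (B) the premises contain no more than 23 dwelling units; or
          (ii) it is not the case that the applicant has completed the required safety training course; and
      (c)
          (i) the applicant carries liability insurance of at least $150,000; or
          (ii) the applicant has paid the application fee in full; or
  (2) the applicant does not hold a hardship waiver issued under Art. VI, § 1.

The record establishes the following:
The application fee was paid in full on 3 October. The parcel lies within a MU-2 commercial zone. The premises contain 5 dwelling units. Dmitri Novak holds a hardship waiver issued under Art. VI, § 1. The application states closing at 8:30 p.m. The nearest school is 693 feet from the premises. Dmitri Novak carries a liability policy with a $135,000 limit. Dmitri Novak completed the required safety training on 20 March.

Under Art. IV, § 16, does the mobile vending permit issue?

(i) closes by 7 p.m. — not satisfied.
(ii) ≥500 ft from school — holds.
(a): F OR T → true.
(A) commercially zoned — satisfied.
(B) ≤ 23 units — satisfied.
(i): T AND T → true.
(ii) not (safety training) — fails.
(b): T OR F → true.
(i) insurance ≥ $150,000 — not satisfied.
(ii) fee paid — met.
(c) = F OR T = true.
So (1) is satisfied (T AND T AND T).
(2) not (hardship waiver) — fails.
Overall = T OR F = true.

Yes — granted.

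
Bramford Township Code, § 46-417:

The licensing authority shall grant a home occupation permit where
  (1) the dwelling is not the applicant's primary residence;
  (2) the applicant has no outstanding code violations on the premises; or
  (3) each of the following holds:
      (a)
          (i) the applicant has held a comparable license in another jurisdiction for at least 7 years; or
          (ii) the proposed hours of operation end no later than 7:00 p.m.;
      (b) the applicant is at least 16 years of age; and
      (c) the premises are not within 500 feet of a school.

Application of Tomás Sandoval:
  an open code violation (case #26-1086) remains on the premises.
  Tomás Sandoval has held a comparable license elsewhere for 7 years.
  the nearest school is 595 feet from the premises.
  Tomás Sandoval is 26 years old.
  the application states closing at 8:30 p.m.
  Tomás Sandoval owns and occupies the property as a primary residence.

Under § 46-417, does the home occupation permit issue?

Yes — granted.

(1) not (primary residence) — not satisfied.
(2) no code violations — not satisfied.
(i) prior license ≥ 7 yr — satisfied.
(ii) closes by 7 p.m. — not satisfied.
(a): T OR F → true.
(b) age ≥ 16 — satisfied.
(c) ≥500 ft from school — met.
(3): T AND T AND T → true.
Overall = F OR F OR T = true.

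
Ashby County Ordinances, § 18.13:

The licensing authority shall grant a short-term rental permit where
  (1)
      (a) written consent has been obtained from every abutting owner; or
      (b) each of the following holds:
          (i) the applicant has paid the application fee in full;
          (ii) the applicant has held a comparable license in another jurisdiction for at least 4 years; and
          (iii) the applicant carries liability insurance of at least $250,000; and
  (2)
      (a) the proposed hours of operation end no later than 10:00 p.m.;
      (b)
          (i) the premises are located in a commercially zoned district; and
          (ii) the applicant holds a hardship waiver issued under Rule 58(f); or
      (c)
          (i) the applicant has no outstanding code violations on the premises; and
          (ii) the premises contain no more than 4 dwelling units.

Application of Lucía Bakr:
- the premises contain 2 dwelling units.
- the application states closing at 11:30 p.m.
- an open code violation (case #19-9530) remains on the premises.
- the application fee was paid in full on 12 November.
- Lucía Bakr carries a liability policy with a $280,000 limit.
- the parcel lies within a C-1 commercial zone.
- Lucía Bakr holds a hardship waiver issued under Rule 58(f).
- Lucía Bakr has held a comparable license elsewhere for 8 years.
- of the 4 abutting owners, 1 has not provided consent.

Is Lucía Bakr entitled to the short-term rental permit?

(a) all abutters consent — not satisfied.
(i) fee paid — holds.
(ii) prior license ≥ 4 yr — holds.
(iii) insurance ≥ $250,000 — met.
(b) = T AND T AND T = true.
So (1) is satisfied (F OR T).
(a) closes by 10 p.m. — not satisfied.
(i) commercially zoned — met.
(ii) hardship waiver — met.
(b): T AND T → true.
(i) no code violations — not met.
(ii) ≤ 4 units — satisfied.
So (c) is not satisfied (F AND T).
(2): F OR T OR F → true.
Overall = T AND T = true.

Yes — granted.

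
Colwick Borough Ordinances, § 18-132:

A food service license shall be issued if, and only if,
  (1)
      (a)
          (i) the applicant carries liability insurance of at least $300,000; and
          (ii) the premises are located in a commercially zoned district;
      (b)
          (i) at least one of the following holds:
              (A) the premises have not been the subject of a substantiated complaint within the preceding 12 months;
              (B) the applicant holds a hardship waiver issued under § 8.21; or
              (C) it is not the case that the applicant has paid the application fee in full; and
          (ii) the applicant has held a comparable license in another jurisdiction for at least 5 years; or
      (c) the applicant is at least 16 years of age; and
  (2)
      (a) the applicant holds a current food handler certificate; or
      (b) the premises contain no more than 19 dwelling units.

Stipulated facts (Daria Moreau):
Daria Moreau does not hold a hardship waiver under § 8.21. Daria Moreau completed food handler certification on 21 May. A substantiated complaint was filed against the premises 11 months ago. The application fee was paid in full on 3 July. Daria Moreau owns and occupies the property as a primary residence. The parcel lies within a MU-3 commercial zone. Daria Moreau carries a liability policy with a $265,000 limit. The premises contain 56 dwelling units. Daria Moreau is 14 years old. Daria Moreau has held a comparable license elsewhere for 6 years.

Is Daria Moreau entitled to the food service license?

No — denied.

(i) insurance ≥ $300,000 — not met.
(ii) commercially zoned — met.
(a) = F AND T = false.
(A) no complaint in 12 mo. — fails.
(B) hardship waiver — fails.
(C) not (fee paid) — not met.
(i): F OR F OR F → false.
(ii) prior license ≥ 5 yr — met.
(b): F AND T → false.
(c) age ≥ 16 — not met.
(1): F OR F OR F → false.
(a) food handler cert. — satisfied.
(b) ≤ 19 units — not met.
(2): T OR F → true.
Overall: F AND T → false.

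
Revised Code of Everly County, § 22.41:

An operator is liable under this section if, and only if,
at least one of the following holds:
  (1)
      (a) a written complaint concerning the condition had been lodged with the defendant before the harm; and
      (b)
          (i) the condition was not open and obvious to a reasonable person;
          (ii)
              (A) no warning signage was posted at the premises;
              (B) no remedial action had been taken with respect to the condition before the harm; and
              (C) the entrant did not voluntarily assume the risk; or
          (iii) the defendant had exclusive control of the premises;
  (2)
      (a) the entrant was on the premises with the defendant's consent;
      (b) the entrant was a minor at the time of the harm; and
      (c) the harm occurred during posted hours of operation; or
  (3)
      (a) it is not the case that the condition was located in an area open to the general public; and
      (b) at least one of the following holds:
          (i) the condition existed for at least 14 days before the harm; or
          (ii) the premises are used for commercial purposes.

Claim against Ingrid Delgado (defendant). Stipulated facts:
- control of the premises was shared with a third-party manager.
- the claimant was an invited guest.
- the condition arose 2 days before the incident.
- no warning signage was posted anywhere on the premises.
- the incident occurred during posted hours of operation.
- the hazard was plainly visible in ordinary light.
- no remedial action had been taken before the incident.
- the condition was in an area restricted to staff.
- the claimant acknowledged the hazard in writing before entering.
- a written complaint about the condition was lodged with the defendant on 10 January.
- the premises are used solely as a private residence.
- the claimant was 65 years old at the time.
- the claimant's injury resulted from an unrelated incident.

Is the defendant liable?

(a) complaint lodged — met.
(i) not open/obvious — not met.
(A) no signage posted — holds.
(B) no remedial action — satisfied.
(C) no assumed risk — not satisfied.
(ii): T AND T AND F → false.
(iii) exclusive control — not satisfied.
(b): F OR F OR F → false.
So (1) is not satisfied (T AND F).
(a) consent to enter — holds.
(b) entrant a minor — fails.
(c) during posted hours — satisfied.
So (2) is not satisfied (T AND F AND T).
(a) not (public area) — satisfied.
(i) condition ≥14 days old — not met.
(ii) commercial use — fails.
(b) = F OR F = false.
(3) = T AND F = false.
So Overall is not satisfied (F OR F OR F).

No — not liable.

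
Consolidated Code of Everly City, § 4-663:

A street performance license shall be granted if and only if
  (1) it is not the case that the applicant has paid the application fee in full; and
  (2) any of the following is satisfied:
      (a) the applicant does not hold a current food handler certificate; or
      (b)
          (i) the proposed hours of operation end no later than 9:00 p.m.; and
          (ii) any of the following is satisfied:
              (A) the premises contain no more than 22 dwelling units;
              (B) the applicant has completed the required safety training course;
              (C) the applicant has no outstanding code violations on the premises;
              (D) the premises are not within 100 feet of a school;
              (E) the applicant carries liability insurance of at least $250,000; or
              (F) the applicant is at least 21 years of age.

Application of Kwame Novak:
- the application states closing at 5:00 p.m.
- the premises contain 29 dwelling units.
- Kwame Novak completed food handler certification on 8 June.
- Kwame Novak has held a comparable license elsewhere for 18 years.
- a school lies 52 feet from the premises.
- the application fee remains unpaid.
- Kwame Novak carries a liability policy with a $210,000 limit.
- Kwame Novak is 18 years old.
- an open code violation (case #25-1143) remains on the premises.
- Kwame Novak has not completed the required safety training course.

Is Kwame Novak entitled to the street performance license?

No — denied.

(1) not (fee paid) — holds.
(a) not (food handler cert.) — not met.
(i) closes by 9 p.m. — holds.
(A) ≤ 22 units — not satisfied.
(B) safety training — not satisfied.
(C) no code violations — not met.
(D) ≥100 ft from school — not satisfied.
(E) insurance ≥ $250,000 — not satisfied.
(F) age ≥ 21 — not satisfied.
So (ii) is not satisfied (F OR F OR F OR F OR F OR F).
(b): T AND F → false.
(2) = F OR F = false.
Overall = T AND F = false.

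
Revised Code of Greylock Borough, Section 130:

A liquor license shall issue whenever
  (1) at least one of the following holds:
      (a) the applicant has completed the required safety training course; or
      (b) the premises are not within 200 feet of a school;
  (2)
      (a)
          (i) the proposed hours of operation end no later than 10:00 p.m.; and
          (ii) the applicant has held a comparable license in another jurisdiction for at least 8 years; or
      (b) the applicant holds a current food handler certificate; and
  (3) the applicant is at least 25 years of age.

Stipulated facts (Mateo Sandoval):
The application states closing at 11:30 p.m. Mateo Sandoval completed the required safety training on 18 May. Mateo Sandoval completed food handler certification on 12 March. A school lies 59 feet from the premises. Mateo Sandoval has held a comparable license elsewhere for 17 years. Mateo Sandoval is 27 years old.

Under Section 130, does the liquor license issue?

Yes — granted.

(a) safety training — satisfied.
(b) ≥200 ft from school — fails.
So (1) is satisfied (T OR F).
(i) closes by 10 p.m. — fails.
(ii) prior license ≥ 8 yr — holds.
So (a) is not satisfied (F AND T).
(b) food handler cert. — satisfied.
So (2) is satisfied (F OR T).
(3) age ≥ 25 — met.
Overall = T AND T AND T = true.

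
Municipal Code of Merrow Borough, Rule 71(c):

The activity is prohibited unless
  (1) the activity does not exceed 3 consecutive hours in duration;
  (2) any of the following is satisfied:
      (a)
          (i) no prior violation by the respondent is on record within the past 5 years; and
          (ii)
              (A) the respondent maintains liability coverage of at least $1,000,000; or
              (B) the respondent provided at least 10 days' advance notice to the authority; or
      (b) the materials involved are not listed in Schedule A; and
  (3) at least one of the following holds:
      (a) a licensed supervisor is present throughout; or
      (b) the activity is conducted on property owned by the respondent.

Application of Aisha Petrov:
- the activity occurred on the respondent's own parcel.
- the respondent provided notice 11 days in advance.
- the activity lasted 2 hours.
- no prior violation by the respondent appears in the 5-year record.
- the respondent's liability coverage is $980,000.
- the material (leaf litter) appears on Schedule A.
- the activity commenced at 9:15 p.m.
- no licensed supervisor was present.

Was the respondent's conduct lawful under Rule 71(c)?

Yes — lawful.

(1) ≤ 3 hrs duration — satisfied.
(i) no prior violation — holds.
(A) coverage ≥ $1,000,000 — not satisfied.
(B) ≥10 days' notice — met.
(ii) = F OR T = true.
(a): T AND T → true.
(b) not (Schedule A material) — not satisfied.
So (2) is satisfied (T OR F).
(a) supervisor present — not satisfied.
(b) own property — holds.
(3): F OR T → true.
So Overall is satisfied (T AND T AND T).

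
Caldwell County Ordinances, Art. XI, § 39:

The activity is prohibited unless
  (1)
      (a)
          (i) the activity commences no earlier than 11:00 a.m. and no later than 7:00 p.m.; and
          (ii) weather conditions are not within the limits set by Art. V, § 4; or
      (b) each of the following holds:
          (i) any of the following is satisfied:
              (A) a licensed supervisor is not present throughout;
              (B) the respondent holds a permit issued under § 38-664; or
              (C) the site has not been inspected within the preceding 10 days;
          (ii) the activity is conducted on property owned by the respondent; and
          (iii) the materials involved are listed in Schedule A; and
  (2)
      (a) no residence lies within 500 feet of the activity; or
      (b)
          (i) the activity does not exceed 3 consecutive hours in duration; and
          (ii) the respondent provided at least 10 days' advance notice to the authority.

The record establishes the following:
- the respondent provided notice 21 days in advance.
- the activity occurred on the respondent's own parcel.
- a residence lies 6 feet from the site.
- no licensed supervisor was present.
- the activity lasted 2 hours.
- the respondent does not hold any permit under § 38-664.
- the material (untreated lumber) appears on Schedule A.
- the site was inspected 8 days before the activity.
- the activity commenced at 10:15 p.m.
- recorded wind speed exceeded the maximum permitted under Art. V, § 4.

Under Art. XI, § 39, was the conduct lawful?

Yes — lawful.

(i) start within hours — not met.
(ii) not (weather ok) — satisfied.
(a): F AND T → false.
(A) not (supervisor present) — holds.
(B) holds permit — not met.
(C) not (site inspected) — not met.
(i) = T OR F OR F = true.
(ii) own property — holds.
(iii) Schedule A material — satisfied.
(b): T AND T AND T → true.
(1) = F OR T = true.
(a) no residence in 500 ft — not satisfied.
(i) ≤ 3 hrs duration — holds.
(ii) ≥10 days' notice — satisfied.
(b): T AND T → true.
(2): F OR T → true.
Overall: T AND T → true.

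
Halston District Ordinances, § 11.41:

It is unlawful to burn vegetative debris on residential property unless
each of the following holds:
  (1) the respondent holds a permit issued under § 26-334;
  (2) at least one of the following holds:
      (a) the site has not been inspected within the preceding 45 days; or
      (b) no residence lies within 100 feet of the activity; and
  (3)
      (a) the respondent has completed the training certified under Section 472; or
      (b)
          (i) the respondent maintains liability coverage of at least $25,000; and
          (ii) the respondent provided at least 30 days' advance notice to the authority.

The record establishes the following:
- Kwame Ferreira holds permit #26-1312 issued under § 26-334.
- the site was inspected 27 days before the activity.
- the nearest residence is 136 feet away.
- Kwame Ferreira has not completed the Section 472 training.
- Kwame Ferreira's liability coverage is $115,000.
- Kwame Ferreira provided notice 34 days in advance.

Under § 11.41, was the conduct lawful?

(1) holds permit — holds.
(a) not (site inspected) — fails.
(b) no residence in 100 ft — satisfied.
(2): F OR T → true.
(a) training certified — not satisfied.
(i) coverage ≥ $25,000 — met.
(ii) ≥30 days' notice — satisfied.
So (b) is satisfied (T AND T).
(3): F OR T → true.
Overall: T AND T AND T → true.

Yes — lawful.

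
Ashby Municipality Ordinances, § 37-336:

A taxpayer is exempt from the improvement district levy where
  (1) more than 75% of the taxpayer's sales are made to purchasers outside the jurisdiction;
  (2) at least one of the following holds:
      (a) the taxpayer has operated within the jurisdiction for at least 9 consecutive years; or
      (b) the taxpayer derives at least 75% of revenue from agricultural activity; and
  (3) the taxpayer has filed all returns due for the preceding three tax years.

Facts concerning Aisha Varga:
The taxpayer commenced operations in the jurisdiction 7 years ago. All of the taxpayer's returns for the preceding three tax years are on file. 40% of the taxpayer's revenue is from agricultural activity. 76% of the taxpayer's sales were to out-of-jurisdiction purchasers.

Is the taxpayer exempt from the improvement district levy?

(1) >75% out-of-jur. sales — satisfied.
(a) ≥ 9 yrs in jurisdiction — not met.
(b) ≥75% agricultural — not met.
(2) = F OR F = false.
(3) returns current — met.
Overall: T AND F AND T → false.

No — not exempt.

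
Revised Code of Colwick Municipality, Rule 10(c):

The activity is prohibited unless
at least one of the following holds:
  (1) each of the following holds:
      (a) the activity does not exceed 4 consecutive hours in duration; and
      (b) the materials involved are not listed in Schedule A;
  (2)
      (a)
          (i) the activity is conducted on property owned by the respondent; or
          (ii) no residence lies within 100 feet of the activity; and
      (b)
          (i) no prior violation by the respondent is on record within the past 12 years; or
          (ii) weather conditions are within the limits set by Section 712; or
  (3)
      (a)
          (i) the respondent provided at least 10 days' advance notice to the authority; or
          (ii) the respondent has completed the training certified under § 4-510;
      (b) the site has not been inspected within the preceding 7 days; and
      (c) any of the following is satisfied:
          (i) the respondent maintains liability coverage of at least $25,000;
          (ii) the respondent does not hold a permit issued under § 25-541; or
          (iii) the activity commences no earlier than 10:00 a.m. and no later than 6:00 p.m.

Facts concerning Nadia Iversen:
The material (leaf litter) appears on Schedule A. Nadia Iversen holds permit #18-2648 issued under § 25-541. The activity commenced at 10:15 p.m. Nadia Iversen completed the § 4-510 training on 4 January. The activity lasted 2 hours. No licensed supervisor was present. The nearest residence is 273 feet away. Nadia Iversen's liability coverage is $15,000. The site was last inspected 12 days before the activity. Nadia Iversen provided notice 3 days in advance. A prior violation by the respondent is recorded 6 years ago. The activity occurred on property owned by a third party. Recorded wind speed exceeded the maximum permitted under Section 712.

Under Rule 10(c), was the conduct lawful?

No — unlawful.

(a) ≤ 4 hrs duration — met.
(b) not (Schedule A material) — not satisfied.
(1) = T AND F = false.
(i) own property — not satisfied.
(ii) no residence in 100 ft — met.
So (a) is satisfied (F OR T).
(i) no prior violation — fails.
(ii) weather ok — not met.
(b) = F OR F = false.
So (2) is not satisfied (T AND F).
(i) ≥10 days' notice — not satisfied.
(ii) training certified — met.
So (a) is satisfied (F OR T).
(b) not (site inspected) — met.
(i) coverage ≥ $25,000 — fails.
(ii) not (holds permit) — fails.
(iii) start within hours — not met.
So (c) is not satisfied (F OR F OR F).
So (3) is not satisfied (T AND T AND F).
So Overall is not satisfied (F OR F OR F).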